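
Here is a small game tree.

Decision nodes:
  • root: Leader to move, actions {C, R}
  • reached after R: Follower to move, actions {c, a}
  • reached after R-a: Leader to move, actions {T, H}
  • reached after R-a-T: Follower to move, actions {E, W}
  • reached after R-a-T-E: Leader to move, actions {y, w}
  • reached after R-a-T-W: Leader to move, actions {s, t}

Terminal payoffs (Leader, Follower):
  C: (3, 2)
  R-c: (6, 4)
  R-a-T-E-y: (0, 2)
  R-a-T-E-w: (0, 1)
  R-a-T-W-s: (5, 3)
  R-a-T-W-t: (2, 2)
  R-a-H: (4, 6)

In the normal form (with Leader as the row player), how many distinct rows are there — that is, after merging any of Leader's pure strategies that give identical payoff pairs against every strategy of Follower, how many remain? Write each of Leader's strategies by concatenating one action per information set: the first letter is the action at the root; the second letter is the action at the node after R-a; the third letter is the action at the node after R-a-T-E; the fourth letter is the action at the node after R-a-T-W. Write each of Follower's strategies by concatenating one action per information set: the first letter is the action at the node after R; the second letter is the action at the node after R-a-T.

6

Leader has 16 pure strategies: CTys, CTyt, CTws, CTwt, CHys, CHyt, CHws, CHwt, RTys, RTyt, RTws, RTwt, RHys, RHyt, RHws, RHwt. Columns: cE, cW, aE, aW.
{CTys, CTyt, CTws, CTwt, CHys, CHyt, CHws, CHwt} → row (3,2) (3,2) (3,2) (3,2)
{RTys} → row (6,4) (6,4) (0,2) (5,3)
{RTyt} → row (6,4) (6,4) (0,2) (2,2)
{RTws} → row (6,4) (6,4) (0,1) (5,3)
{RTwt} → row (6,4) (6,4) (0,1) (2,2)
{RHys, RHyt, RHws, RHwt} → row (6,4) (6,4) (4,6) (4,6)
That's 6 distinct rows out of 16 strategies.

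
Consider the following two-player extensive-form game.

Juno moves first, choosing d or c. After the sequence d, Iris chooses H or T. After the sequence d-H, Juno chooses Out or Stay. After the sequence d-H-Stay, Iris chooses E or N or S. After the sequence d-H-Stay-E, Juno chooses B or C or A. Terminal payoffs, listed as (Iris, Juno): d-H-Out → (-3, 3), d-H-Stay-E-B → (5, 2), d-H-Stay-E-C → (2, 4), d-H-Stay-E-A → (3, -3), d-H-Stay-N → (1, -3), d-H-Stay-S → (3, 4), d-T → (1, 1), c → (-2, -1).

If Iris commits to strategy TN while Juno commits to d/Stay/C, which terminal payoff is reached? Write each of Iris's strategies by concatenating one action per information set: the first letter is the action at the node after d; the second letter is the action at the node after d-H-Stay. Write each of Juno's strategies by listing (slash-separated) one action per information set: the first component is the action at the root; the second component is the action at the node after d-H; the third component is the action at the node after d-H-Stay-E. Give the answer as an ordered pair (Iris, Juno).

(1, 1)

Trace the play path from the root:
  Juno plays d
  Iris plays T at [d]
→ terminal payoff (1, 1).
(Iris's choice at the node after d-H-Stay is never reached on this path, so it doesn't affect the outcome.)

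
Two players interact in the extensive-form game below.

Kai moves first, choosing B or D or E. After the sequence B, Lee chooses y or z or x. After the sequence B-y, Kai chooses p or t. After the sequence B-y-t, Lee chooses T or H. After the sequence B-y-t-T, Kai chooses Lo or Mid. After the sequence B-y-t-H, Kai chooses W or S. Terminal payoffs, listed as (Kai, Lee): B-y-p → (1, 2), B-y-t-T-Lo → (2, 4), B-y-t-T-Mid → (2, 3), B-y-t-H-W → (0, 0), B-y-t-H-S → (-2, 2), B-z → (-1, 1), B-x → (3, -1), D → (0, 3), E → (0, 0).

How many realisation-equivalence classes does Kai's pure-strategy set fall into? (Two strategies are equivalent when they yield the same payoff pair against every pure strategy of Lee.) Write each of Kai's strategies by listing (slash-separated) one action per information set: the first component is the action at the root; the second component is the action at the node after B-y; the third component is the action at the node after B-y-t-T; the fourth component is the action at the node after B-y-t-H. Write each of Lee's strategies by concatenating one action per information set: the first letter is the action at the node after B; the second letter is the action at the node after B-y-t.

7

Kai has 24 pure strategies: B/p/Lo/W, B/p/Lo/S, B/p/Mid/W, B/p/Mid/S, B/t/Lo/W, B/t/Lo/S, B/t/Mid/W, B/t/Mid/S, D/p/Lo/W, D/p/Lo/S, D/p/Mid/W, D/p/Mid/S, D/t/Lo/W, D/t/Lo/S, D/t/Mid/W, D/t/Mid/S, E/p/Lo/W, E/p/Lo/S, E/p/Mid/W, E/p/Mid/S, E/t/Lo/W, E/t/Lo/S, E/t/Mid/W, E/t/Mid/S. Columns: yT, yH, zT, zH, xT, xH.
{B/p/Lo/W, B/p/Lo/S, B/p/Mid/W, B/p/Mid/S} → row (1,2) (1,2) (-1,1) (-1,1) (3,-1) (3,-1)
{B/t/Lo/W} → row (2,4) (0,0) (-1,1) (-1,1) (3,-1) (3,-1)
{B/t/Lo/S} → row (2,4) (-2,2) (-1,1) (-1,1) (3,-1) (3,-1)
{B/t/Mid/W} → row (2,3) (0,0) (-1,1) (-1,1) (3,-1) (3,-1)
{B/t/Mid/S} → row (2,3) (-2,2) (-1,1) (-1,1) (3,-1) (3,-1)
{D/p/Lo/W, D/p/Lo/S, D/p/Mid/W, D/p/Mid/S, D/t/Lo/W, D/t/Lo/S, D/t/Mid/W, D/t/Mid/S} → row (0,3) (0,3) (0,3) (0,3) (0,3) (0,3)
{E/p/Lo/W, E/p/Lo/S, E/p/Mid/W, E/p/Mid/S, E/t/Lo/W, E/t/Lo/S, E/t/Mid/W, E/t/Mid/S} → row (0,0) (0,0) (0,0) (0,0) (0,0) (0,0)
That's 7 distinct rows out of 24 strategies.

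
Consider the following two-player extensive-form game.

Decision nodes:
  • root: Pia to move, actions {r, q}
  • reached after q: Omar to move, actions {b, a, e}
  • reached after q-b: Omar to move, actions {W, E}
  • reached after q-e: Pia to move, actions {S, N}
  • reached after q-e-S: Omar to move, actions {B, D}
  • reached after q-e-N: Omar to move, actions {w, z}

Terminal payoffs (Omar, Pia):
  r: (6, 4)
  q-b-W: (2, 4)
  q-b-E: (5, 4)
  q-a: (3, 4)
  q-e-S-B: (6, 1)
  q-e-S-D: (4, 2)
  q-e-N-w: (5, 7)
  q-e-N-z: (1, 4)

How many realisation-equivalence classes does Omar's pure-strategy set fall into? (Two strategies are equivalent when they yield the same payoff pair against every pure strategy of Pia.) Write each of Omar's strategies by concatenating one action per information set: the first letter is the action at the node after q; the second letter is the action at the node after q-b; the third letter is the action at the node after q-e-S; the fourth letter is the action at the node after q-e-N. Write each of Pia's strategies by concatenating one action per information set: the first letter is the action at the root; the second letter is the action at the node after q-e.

Omar has 24 pure strategies: bWBw, bWBz, bWDw, bWDz, bEBw, bEBz, bEDw, bEDz, aWBw, aWBz, aWDw, aWDz, aEBw, aEBz, aEDw, aEDz, eWBw, eWBz, eWDw, eWDz, eEBw, eEBz, eEDw, eEDz. Columns: rS, rN, qS, qN.
{bWBw, bWBz, bWDw, bWDz} → row (6,4) (6,4) (2,4) (2,4)
{bEBw, bEBz, bEDw, bEDz} → row (6,4) (6,4) (5,4) (5,4)
{aWBw, aWBz, aWDw, aWDz, aEBw, aEBz, aEDw, aEDz} → row (6,4) (6,4) (3,4) (3,4)
{eWBw, eEBw} → row (6,4) (6,4) (6,1) (5,7)
{eWBz, eEBz} → row (6,4) (6,4) (6,1) (1,4)
{eWDw, eEDw} → row (6,4) (6,4) (4,2) (5,7)
{eWDz, eEDz} → row (6,4) (6,4) (4,2) (1,4)
That's 7 distinct rows out of 24 strategies.

7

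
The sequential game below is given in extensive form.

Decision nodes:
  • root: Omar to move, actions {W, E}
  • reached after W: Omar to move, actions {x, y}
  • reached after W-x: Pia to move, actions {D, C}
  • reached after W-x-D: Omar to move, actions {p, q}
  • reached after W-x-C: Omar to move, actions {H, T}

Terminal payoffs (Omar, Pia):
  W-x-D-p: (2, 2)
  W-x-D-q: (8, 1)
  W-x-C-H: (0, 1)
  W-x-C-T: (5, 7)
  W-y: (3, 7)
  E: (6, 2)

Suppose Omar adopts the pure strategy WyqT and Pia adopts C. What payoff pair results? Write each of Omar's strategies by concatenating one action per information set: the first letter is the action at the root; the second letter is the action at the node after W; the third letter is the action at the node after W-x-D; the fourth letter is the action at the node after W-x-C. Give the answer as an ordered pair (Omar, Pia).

Trace the play path from the root:
  Omar plays W
  Omar plays y at [W]
→ terminal payoff (3, 7).
(Omar's choice at the node after W-x-D is never reached on this path, so it doesn't affect the outcome.)

(3, 7)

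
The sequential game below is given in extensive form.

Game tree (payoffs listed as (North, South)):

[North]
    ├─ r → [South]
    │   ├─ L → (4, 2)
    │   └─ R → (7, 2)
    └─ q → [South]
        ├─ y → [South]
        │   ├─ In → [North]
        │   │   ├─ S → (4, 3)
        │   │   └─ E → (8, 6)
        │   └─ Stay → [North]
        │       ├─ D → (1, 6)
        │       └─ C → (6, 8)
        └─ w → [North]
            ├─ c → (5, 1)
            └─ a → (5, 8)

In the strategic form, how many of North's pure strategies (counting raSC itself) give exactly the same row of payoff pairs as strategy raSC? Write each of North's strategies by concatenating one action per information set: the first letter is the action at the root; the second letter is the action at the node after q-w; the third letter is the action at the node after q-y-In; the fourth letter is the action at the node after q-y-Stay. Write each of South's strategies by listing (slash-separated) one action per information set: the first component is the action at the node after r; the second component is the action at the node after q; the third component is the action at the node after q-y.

8

Row for raSC (columns L/y/In, L/y/Stay, L/w/In, L/w/Stay, R/y/In, R/y/Stay, R/w/In, R/w/Stay): (4,2) (4,2) (4,2) (4,2) (7,2) (7,2) (7,2) (7,2).
Under raSC, North's choice at the node after q-w and at the node after q-y-In and at the node after q-y-Stay can never be reached regardless of what South does, so varying those choices leaves every outcome unchanged.
Holding the reachable choices fixed and varying the unreachable ones freely already gives 2 × 2 × 2 = 8 equivalent strategies.
No other strategy reproduces this row, so those 8 are the full class: rcSD, rcSC, rcED, rcEC, raSD, raSC, raED, raEC.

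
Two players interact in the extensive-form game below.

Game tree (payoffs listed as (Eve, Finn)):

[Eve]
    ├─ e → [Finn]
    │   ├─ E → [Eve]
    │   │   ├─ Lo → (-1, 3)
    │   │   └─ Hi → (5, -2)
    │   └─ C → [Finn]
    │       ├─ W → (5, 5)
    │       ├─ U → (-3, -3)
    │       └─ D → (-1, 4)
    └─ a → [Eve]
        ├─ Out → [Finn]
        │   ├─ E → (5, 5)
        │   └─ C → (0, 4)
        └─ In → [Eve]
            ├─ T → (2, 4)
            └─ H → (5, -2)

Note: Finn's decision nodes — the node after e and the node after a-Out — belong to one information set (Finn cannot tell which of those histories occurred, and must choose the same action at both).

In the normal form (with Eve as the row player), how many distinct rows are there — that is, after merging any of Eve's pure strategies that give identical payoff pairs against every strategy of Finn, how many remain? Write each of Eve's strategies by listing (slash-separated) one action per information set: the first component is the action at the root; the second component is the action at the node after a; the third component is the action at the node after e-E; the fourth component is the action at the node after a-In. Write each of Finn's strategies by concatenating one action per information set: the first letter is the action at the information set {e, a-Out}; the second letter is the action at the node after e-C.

Eve has 16 pure strategies: e/Out/Lo/T, e/Out/Lo/H, e/Out/Hi/T, e/Out/Hi/H, e/In/Lo/T, e/In/Lo/H, e/In/Hi/T, e/In/Hi/H, a/Out/Lo/T, a/Out/Lo/H, a/Out/Hi/T, a/Out/Hi/H, a/In/Lo/T, a/In/Lo/H, a/In/Hi/T, a/In/Hi/H. Columns: EW, EU, ED, CW, CU, CD.
{e/Out/Lo/T, e/Out/Lo/H, e/In/Lo/T, e/In/Lo/H} → row (-1,3) (-1,3) (-1,3) (5,5) (-3,-3) (-1,4)
{e/Out/Hi/T, e/Out/Hi/H, e/In/Hi/T, e/In/Hi/H} → row (5,-2) (5,-2) (5,-2) (5,5) (-3,-3) (-1,4)
{a/Out/Lo/T, a/Out/Lo/H, a/Out/Hi/T, a/Out/Hi/H} → row (5,5) (5,5) (5,5) (0,4) (0,4) (0,4)
{a/In/Lo/T, a/In/Hi/T} → row (2,4) (2,4) (2,4) (2,4) (2,4) (2,4)
{a/In/Lo/H, a/In/Hi/H} → row (5,-2) (5,-2) (5,-2) (5,-2) (5,-2) (5,-2)
That's 5 distinct rows out of 16 strategies.

5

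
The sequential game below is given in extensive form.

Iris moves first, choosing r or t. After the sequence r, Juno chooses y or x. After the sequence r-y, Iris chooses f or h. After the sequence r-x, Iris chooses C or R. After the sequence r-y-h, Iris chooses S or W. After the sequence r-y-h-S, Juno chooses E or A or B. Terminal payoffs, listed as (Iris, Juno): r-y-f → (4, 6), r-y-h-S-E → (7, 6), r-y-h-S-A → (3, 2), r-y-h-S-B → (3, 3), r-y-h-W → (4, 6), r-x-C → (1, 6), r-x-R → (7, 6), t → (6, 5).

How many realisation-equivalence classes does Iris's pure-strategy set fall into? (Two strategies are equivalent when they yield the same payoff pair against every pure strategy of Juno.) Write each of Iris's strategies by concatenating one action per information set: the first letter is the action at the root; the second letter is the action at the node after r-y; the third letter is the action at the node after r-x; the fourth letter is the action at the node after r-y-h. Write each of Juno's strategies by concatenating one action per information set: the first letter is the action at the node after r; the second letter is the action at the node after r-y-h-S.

5

Iris has 16 pure strategies: rfCS, rfCW, rfRS, rfRW, rhCS, rhCW, rhRS, rhRW, tfCS, tfCW, tfRS, tfRW, thCS, thCW, thRS, thRW. Columns: yE, yA, yB, xE, xA, xB.
{rfCS, rfCW, rhCW} → row (4,6) (4,6) (4,6) (1,6) (1,6) (1,6)
{rfRS, rfRW, rhRW} → row (4,6) (4,6) (4,6) (7,6) (7,6) (7,6)
{rhCS} → row (7,6) (3,2) (3,3) (1,6) (1,6) (1,6)
{rhRS} → row (7,6) (3,2) (3,3) (7,6) (7,6) (7,6)
{tfCS, tfCW, tfRS, tfRW, thCS, thCW, thRS, thRW} → row (6,5) (6,5) (6,5) (6,5) (6,5) (6,5)
That's 5 distinct rows out of 16 strategies.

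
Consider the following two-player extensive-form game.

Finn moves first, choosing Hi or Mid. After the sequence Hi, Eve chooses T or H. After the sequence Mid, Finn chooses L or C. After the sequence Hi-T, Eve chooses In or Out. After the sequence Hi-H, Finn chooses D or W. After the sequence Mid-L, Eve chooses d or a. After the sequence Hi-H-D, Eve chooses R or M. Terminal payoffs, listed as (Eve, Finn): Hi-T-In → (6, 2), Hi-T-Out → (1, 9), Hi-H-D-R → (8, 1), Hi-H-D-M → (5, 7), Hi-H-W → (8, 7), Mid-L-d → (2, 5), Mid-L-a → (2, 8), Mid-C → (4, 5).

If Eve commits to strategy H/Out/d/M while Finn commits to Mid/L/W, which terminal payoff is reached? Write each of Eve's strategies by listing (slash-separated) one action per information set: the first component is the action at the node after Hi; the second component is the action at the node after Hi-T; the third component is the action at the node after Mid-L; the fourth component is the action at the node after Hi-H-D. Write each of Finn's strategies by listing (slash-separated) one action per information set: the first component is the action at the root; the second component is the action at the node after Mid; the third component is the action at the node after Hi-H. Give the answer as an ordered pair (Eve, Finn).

(2, 5)

Trace the play path from the root:
  Finn plays Mid
  Finn plays L at [Mid]
  Eve plays d at [Mid-L]
→ terminal payoff (2, 5).
(Eve's choice at the node after Hi is never reached on this path, so it doesn't affect the outcome.)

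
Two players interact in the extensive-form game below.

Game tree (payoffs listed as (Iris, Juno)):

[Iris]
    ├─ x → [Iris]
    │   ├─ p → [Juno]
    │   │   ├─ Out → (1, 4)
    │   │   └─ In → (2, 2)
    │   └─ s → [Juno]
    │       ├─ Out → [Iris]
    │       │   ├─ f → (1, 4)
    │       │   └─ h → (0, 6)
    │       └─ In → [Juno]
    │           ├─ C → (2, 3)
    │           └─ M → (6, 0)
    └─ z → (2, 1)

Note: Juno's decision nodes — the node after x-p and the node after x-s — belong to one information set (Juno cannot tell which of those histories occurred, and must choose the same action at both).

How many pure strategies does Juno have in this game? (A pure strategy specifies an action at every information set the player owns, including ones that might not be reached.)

Juno owns the information set {x-p, x-s} with actions {Out, In} — two choices.
Juno owns the node after x-s-In with actions {C, M} — two choices.
A pure strategy fixes one action at each information set independently, so the count is the product 2 × 2 = 4.

4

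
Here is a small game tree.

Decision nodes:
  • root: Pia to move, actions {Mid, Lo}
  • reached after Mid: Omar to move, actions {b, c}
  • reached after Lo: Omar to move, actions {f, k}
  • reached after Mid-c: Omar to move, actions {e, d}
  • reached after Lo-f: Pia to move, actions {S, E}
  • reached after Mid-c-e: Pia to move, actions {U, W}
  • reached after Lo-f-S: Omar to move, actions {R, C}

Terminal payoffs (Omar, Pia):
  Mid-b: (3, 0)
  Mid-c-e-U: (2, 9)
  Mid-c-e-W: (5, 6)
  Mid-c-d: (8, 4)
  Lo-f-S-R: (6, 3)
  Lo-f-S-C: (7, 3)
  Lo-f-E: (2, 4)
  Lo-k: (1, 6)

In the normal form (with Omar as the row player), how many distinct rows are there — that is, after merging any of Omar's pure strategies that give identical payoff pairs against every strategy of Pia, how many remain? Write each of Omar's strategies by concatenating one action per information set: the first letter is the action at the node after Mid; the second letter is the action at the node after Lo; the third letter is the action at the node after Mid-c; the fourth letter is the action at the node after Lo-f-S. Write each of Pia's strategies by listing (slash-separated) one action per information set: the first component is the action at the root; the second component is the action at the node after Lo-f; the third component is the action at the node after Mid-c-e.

Omar has 16 pure strategies: bfeR, bfeC, bfdR, bfdC, bkeR, bkeC, bkdR, bkdC, cfeR, cfeC, cfdR, cfdC, ckeR, ckeC, ckdR, ckdC. Columns: Mid/S/U, Mid/S/W, Mid/E/U, Mid/E/W, Lo/S/U, Lo/S/W, Lo/E/U, Lo/E/W.
{bfeR, bfdR} → row (3,0) (3,0) (3,0) (3,0) (6,3) (6,3) (2,4) (2,4)
{bfeC, bfdC} → row (3,0) (3,0) (3,0) (3,0) (7,3) (7,3) (2,4) (2,4)
{bkeR, bkeC, bkdR, bkdC} → row (3,0) (3,0) (3,0) (3,0) (1,6) (1,6) (1,6) (1,6)
{cfeR} → row (2,9) (5,6) (2,9) (5,6) (6,3) (6,3) (2,4) (2,4)
{cfeC} → row (2,9) (5,6) (2,9) (5,6) (7,3) (7,3) (2,4) (2,4)
{cfdR} → row (8,4) (8,4) (8,4) (8,4) (6,3) (6,3) (2,4) (2,4)
{cfdC} → row (8,4) (8,4) (8,4) (8,4) (7,3) (7,3) (2,4) (2,4)
{ckeR, ckeC} → row (2,9) (5,6) (2,9) (5,6) (1,6) (1,6) (1,6) (1,6)
{ckdR, ckdC} → row (8,4) (8,4) (8,4) (8,4) (1,6) (1,6) (1,6) (1,6)
That's 9 distinct rows out of 16 strategies.

9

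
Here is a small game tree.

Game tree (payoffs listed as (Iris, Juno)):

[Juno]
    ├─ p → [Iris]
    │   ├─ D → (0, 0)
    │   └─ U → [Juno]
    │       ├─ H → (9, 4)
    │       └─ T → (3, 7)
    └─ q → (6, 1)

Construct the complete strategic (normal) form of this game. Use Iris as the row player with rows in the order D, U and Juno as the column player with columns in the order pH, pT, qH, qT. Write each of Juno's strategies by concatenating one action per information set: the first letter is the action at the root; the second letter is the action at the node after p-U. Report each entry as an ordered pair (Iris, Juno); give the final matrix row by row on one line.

D: (0,0) (0,0) (6,1) (6,1) | U: (9,4) (3,7) (6,1) (6,1)

           pH       pT       qH       qT
   D    (0,0)    (0,0)    (6,1)    (6,1)
   U    (9,4)    (3,7)    (6,1)    (6,1)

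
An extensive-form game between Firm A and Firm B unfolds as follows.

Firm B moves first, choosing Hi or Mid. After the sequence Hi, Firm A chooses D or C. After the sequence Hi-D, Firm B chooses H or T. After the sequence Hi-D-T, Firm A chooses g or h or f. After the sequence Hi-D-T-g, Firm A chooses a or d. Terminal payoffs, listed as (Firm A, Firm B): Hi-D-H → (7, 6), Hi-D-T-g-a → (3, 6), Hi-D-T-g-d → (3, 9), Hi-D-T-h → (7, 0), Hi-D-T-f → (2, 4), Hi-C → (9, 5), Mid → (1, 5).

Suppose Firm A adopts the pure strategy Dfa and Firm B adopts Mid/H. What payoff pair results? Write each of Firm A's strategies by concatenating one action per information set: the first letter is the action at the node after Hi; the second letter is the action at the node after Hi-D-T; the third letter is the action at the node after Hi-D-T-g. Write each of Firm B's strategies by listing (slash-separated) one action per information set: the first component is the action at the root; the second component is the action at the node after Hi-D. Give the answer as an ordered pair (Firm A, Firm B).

Trace the play path from the root:
  Firm B plays Mid
→ terminal payoff (1, 5).
(Firm A's choice at the node after Hi is never reached on this path, so it doesn't affect the outcome.)

(1, 5)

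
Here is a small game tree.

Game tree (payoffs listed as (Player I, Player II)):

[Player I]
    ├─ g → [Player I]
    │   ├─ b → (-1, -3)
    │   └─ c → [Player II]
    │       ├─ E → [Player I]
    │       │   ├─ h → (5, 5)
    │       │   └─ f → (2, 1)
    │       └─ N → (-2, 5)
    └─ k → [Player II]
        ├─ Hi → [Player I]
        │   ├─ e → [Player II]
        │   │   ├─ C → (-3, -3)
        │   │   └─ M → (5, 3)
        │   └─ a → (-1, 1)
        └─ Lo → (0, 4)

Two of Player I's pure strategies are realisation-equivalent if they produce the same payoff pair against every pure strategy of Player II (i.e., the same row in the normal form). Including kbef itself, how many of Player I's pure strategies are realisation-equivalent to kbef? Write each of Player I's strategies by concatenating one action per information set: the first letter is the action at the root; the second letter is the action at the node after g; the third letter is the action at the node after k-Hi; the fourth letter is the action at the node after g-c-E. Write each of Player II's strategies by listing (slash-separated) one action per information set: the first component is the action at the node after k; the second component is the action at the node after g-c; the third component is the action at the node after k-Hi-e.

4

Row for kbef (columns Hi/E/C, Hi/E/M, Hi/N/C, Hi/N/M, Lo/E/C, Lo/E/M, Lo/N/C, Lo/N/M): (-3,-3) (5,3) (-3,-3) (5,3) (0,4) (0,4) (0,4) (0,4).
Under kbef, Player I's choice at the node after g and at the node after g-c-E can never be reached regardless of what Player II does, so varying those choices leaves every outcome unchanged.
Holding the reachable choices fixed and varying the unreachable ones freely already gives 2 × 2 = 4 equivalent strategies.
No other strategy reproduces this row, so those 4 are the full class: kbeh, kbef, kceh, kcef.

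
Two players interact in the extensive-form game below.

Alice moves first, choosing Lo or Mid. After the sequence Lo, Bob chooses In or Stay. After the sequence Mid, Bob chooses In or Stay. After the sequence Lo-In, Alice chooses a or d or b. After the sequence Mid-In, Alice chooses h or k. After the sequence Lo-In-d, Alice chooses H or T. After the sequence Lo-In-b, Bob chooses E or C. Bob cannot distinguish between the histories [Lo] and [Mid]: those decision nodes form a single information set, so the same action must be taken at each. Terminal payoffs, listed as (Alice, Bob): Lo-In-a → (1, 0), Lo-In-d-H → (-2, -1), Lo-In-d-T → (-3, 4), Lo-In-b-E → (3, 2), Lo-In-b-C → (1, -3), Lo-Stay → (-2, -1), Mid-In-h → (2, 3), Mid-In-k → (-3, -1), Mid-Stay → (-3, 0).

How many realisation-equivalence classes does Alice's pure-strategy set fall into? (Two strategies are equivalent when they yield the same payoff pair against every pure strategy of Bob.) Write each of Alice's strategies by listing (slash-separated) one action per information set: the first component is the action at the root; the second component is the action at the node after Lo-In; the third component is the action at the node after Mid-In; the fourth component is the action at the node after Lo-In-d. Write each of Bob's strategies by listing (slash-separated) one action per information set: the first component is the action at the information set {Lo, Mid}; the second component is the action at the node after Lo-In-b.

Alice has 24 pure strategies: Lo/a/h/H, Lo/a/h/T, Lo/a/k/H, Lo/a/k/T, Lo/d/h/H, Lo/d/h/T, Lo/d/k/H, Lo/d/k/T, Lo/b/h/H, Lo/b/h/T, Lo/b/k/H, Lo/b/k/T, Mid/a/h/H, Mid/a/h/T, Mid/a/k/H, Mid/a/k/T, Mid/d/h/H, Mid/d/h/T, Mid/d/k/H, Mid/d/k/T, Mid/b/h/H, Mid/b/h/T, Mid/b/k/H, Mid/b/k/T. Columns: In/E, In/C, Stay/E, Stay/C.
{Lo/a/h/H, Lo/a/h/T, Lo/a/k/H, Lo/a/k/T} → row (1,0) (1,0) (-2,-1) (-2,-1)
{Lo/d/h/H, Lo/d/k/H} → row (-2,-1) (-2,-1) (-2,-1) (-2,-1)
{Lo/d/h/T, Lo/d/k/T} → row (-3,4) (-3,4) (-2,-1) (-2,-1)
{Lo/b/h/H, Lo/b/h/T, Lo/b/k/H, Lo/b/k/T} → row (3,2) (1,-3) (-2,-1) (-2,-1)
{Mid/a/h/H, Mid/a/h/T, Mid/d/h/H, Mid/d/h/T, Mid/b/h/H, Mid/b/h/T} → row (2,3) (2,3) (-3,0) (-3,0)
{Mid/a/k/H, Mid/a/k/T, Mid/d/k/H, Mid/d/k/T, Mid/b/k/H, Mid/b/k/T} → row (-3,-1) (-3,-1) (-3,0) (-3,0)
That's 6 distinct rows out of 24 strategies.

6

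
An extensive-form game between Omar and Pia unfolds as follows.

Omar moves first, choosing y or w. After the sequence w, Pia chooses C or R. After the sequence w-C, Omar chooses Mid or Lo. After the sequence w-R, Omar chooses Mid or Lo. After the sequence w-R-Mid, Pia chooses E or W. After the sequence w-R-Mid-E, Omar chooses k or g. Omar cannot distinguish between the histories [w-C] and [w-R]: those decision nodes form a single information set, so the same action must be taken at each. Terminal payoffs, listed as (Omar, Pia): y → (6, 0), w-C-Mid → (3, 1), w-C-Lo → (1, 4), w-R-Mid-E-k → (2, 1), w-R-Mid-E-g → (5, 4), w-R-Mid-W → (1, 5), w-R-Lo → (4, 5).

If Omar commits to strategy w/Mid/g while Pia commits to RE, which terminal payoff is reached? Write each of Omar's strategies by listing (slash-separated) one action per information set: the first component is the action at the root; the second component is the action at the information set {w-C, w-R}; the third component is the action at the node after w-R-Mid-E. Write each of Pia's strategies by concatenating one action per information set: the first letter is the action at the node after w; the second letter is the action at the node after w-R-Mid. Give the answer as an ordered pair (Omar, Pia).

Trace the play path from the root:
  Omar plays w
  Pia plays R at [w]
  Omar plays Mid at [w-R]
  Pia plays E at [w-R-Mid]
  Omar plays g at [w-R-Mid-E]
→ terminal payoff (5, 4).

(5, 4)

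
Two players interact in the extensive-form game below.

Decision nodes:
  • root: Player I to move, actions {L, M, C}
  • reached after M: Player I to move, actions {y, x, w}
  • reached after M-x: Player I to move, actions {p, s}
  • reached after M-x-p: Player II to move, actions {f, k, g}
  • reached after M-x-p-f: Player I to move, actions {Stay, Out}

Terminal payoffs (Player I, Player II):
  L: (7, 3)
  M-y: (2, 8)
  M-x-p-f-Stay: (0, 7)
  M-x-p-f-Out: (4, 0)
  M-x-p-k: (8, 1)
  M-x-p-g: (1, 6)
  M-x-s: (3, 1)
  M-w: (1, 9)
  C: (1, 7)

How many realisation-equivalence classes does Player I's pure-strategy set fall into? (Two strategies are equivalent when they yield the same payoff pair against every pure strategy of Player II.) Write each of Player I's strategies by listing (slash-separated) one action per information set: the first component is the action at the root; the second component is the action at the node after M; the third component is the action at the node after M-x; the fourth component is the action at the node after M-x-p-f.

Player I has 36 pure strategies: L/y/p/Stay, L/y/p/Out, L/y/s/Stay, L/y/s/Out, L/x/p/Stay, L/x/p/Out, L/x/s/Stay, L/x/s/Out, L/w/p/Stay, L/w/p/Out, L/w/s/Stay, L/w/s/Out, M/y/p/Stay, M/y/p/Out, M/y/s/Stay, M/y/s/Out, M/x/p/Stay, M/x/p/Out, M/x/s/Stay, M/x/s/Out, M/w/p/Stay, M/w/p/Out, M/w/s/Stay, M/w/s/Out, C/y/p/Stay, C/y/p/Out, C/y/s/Stay, C/y/s/Out, C/x/p/Stay, C/x/p/Out, C/x/s/Stay, C/x/s/Out, C/w/p/Stay, C/w/p/Out, C/w/s/Stay, C/w/s/Out. Columns: f, k, g.
{L/y/p/Stay, L/y/p/Out, L/y/s/Stay, L/y/s/Out, L/x/p/Stay, L/x/p/Out, L/x/s/Stay, L/x/s/Out, L/w/p/Stay, L/w/p/Out, L/w/s/Stay, L/w/s/Out} → row (7,3) (7,3) (7,3)
{M/y/p/Stay, M/y/p/Out, M/y/s/Stay, M/y/s/Out} → row (2,8) (2,8) (2,8)
{M/x/p/Stay} → row (0,7) (8,1) (1,6)
{M/x/p/Out} → row (4,0) (8,1) (1,6)
{M/x/s/Stay, M/x/s/Out} → row (3,1) (3,1) (3,1)
{M/w/p/Stay, M/w/p/Out, M/w/s/Stay, M/w/s/Out} → row (1,9) (1,9) (1,9)
{C/y/p/Stay, C/y/p/Out, C/y/s/Stay, C/y/s/Out, C/x/p/Stay, C/x/p/Out, C/x/s/Stay, C/x/s/Out, C/w/p/Stay, C/w/p/Out, C/w/s/Stay, C/w/s/Out} → row (1,7) (1,7) (1,7)
That's 7 distinct rows out of 36 strategies.

7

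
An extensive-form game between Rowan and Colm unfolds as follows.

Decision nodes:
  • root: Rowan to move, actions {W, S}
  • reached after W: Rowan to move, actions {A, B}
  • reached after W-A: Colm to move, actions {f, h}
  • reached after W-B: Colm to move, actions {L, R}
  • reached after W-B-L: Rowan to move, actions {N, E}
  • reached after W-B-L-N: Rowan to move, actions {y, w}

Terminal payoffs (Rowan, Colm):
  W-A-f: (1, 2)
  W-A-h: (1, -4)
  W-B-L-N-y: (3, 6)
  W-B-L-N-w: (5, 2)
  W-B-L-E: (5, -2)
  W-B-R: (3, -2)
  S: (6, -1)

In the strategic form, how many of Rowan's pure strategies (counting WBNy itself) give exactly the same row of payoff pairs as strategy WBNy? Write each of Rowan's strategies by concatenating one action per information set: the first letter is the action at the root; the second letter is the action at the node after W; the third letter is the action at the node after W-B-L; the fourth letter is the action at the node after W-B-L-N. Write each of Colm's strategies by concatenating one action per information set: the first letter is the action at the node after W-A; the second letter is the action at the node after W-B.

1

Row for WBNy (columns fL, fR, hL, hR): (3,6) (3,-2) (3,6) (3,-2).
Every one of Rowan's information sets is on the play path for some reply by Colm when Rowan follows WBNy.
Changing the action at any of them therefore changes at least one column, so only WBNy itself gives this row.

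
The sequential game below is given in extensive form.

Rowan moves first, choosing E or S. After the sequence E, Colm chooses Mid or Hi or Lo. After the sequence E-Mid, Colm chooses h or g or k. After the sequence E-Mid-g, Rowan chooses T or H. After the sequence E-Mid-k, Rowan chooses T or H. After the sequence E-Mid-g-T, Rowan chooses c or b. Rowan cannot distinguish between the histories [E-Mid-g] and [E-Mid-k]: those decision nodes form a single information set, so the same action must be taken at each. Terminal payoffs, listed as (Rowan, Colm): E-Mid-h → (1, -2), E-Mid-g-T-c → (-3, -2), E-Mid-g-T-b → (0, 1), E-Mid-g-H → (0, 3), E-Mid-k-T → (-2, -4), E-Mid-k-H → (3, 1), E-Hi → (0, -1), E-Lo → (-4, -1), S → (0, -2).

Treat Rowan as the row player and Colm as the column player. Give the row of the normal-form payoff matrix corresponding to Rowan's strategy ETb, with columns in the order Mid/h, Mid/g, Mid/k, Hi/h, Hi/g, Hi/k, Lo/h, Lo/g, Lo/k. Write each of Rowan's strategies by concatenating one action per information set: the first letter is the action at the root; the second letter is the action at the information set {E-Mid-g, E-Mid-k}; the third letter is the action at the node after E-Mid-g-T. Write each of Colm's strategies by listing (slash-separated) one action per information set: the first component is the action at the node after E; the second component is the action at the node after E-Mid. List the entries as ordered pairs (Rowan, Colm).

(1,-2) (0,1) (-2,-4) (0,-1) (0,-1) (0,-1) (-4,-1) (-4,-1) (-4,-1)

vs Mid/h: Rowan plays E → Colm plays Mid at [E] → Colm plays h at [E-Mid] → (1, -2)
vs Mid/g: Rowan plays E → Colm plays Mid at [E] → Colm plays g at [E-Mid] → Rowan plays T at [E-Mid-g] → Rowan plays b at [E-Mid-g-T] → (0, 1)
vs Mid/k: Rowan plays E → Colm plays Mid at [E] → Colm plays k at [E-Mid] → Rowan plays T at [E-Mid-k] → (-2, -4)
vs Hi/h: Rowan plays E → Colm plays Hi at [E] → (0, -1)
vs Hi/g: Rowan plays E → Colm plays Hi at [E] → (0, -1)
vs Hi/k: Rowan plays E → Colm plays Hi at [E] → (0, -1)
vs Lo/h: Rowan plays E → Colm plays Lo at [E] → (-4, -1)
vs Lo/g: Rowan plays E → Colm plays Lo at [E] → (-4, -1)
vs Lo/k: Rowan plays E → Colm plays Lo at [E] → (-4, -1)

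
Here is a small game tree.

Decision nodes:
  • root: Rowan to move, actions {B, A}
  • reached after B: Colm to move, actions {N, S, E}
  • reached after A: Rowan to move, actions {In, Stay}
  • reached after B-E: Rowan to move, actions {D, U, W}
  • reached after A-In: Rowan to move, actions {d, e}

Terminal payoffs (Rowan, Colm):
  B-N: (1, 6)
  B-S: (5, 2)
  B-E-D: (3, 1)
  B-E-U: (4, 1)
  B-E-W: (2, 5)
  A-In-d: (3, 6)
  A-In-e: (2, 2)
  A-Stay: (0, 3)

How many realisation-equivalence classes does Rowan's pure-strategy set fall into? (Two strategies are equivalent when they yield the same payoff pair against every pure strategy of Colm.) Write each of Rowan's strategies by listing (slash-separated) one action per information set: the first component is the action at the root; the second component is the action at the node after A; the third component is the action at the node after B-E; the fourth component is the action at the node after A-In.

6

Rowan has 24 pure strategies: B/In/D/d, B/In/D/e, B/In/U/d, B/In/U/e, B/In/W/d, B/In/W/e, B/Stay/D/d, B/Stay/D/e, B/Stay/U/d, B/Stay/U/e, B/Stay/W/d, B/Stay/W/e, A/In/D/d, A/In/D/e, A/In/U/d, A/In/U/e, A/In/W/d, A/In/W/e, A/Stay/D/d, A/Stay/D/e, A/Stay/U/d, A/Stay/U/e, A/Stay/W/d, A/Stay/W/e. Columns: N, S, E.
{B/In/D/d, B/In/D/e, B/Stay/D/d, B/Stay/D/e} → row (1,6) (5,2) (3,1)
{B/In/U/d, B/In/U/e, B/Stay/U/d, B/Stay/U/e} → row (1,6) (5,2) (4,1)
{B/In/W/d, B/In/W/e, B/Stay/W/d, B/Stay/W/e} → row (1,6) (5,2) (2,5)
{A/In/D/d, A/In/U/d, A/In/W/d} → row (3,6) (3,6) (3,6)
{A/In/D/e, A/In/U/e, A/In/W/e} → row (2,2) (2,2) (2,2)
{A/Stay/D/d, A/Stay/D/e, A/Stay/U/d, A/Stay/U/e, A/Stay/W/d, A/Stay/W/e} → row (0,3) (0,3) (0,3)
That's 6 distinct rows out of 24 strategies.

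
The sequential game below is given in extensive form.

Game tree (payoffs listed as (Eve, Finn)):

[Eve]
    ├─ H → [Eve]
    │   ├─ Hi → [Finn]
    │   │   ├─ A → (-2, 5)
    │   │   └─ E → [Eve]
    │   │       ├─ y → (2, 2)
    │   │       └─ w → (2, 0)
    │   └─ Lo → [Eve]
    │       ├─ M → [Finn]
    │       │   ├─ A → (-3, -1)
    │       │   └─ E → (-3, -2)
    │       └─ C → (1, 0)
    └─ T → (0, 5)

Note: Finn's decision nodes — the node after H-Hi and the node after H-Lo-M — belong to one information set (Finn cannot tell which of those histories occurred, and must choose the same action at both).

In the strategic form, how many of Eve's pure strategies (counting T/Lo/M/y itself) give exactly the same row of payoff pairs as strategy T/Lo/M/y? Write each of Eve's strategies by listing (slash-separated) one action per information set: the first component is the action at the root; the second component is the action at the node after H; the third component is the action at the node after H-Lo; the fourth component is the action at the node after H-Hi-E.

Row for T/Lo/M/y (columns A, E): (0,5) (0,5).
Under T/Lo/M/y, Eve's choice at the node after H and at the node after H-Lo and at the node after H-Hi-E can never be reached regardless of what Finn does, so varying those choices leaves every outcome unchanged.
Holding the reachable choices fixed and varying the unreachable ones freely already gives 2 × 2 × 2 = 8 equivalent strategies.
No other strategy reproduces this row, so those 8 are the full class: T/Hi/M/y, T/Hi/M/w, T/Hi/C/y, T/Hi/C/w, T/Lo/M/y, T/Lo/M/w, T/Lo/C/y, T/Lo/C/w.

8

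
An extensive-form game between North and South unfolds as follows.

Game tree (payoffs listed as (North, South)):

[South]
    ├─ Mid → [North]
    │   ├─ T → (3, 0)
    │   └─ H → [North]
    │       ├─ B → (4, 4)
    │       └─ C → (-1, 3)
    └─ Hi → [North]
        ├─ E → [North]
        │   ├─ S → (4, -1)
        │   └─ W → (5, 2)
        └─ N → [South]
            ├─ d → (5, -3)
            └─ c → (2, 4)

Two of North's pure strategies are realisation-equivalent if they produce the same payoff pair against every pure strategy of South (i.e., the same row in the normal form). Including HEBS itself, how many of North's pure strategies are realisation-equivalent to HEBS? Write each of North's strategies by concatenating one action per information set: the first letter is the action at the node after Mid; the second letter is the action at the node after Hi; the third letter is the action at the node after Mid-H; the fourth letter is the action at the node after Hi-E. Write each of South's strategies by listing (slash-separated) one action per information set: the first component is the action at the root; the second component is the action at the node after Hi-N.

Row for HEBS (columns Mid/d, Mid/c, Hi/d, Hi/c): (4,4) (4,4) (4,-1) (4,-1).
Every one of North's information sets is on the play path for some reply by South when North follows HEBS.
Changing the action at any of them therefore changes at least one column, so only HEBS itself gives this row.

1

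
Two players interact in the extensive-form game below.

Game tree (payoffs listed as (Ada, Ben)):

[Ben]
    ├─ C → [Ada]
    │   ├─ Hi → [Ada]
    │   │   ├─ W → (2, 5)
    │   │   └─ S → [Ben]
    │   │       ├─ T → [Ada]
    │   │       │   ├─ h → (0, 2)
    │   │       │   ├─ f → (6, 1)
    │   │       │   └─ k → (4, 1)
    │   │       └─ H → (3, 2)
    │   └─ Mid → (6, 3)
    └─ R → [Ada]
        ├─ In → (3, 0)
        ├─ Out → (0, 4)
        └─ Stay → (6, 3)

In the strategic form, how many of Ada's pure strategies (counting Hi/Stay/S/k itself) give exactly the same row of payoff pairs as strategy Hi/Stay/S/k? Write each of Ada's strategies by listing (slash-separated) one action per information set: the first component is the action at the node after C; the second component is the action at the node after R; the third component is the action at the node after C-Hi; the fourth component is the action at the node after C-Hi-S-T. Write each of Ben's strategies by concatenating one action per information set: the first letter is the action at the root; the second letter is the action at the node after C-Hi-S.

1

Row for Hi/Stay/S/k (columns CT, CH, RT, RH): (4,1) (3,2) (6,3) (6,3).
Every one of Ada's information sets is on the play path for some reply by Ben when Ada follows Hi/Stay/S/k.
Changing the action at any of them therefore changes at least one column, so only Hi/Stay/S/k itself gives this row.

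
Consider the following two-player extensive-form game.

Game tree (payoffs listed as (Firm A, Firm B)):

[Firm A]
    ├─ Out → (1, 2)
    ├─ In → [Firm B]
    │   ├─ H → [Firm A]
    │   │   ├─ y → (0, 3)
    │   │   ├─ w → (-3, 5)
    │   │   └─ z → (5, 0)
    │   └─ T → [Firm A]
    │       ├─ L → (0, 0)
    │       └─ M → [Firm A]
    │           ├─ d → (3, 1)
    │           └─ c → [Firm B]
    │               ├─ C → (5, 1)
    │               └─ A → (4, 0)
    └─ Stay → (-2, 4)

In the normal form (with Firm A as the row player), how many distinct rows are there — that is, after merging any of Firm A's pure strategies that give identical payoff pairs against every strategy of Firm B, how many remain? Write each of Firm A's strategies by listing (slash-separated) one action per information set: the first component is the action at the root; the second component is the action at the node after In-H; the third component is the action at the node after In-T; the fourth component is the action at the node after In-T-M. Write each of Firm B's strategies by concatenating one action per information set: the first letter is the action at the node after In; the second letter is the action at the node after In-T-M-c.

Firm A has 36 pure strategies: Out/y/L/d, Out/y/L/c, Out/y/M/d, Out/y/M/c, Out/w/L/d, Out/w/L/c, Out/w/M/d, Out/w/M/c, Out/z/L/d, Out/z/L/c, Out/z/M/d, Out/z/M/c, In/y/L/d, In/y/L/c, In/y/M/d, In/y/M/c, In/w/L/d, In/w/L/c, In/w/M/d, In/w/M/c, In/z/L/d, In/z/L/c, In/z/M/d, In/z/M/c, Stay/y/L/d, Stay/y/L/c, Stay/y/M/d, Stay/y/M/c, Stay/w/L/d, Stay/w/L/c, Stay/w/M/d, Stay/w/M/c, Stay/z/L/d, Stay/z/L/c, Stay/z/M/d, Stay/z/M/c. Columns: HC, HA, TC, TA.
{Out/y/L/d, Out/y/L/c, Out/y/M/d, Out/y/M/c, Out/w/L/d, Out/w/L/c, Out/w/M/d, Out/w/M/c, Out/z/L/d, Out/z/L/c, Out/z/M/d, Out/z/M/c} → row (1,2) (1,2) (1,2) (1,2)
{In/y/L/d, In/y/L/c} → row (0,3) (0,3) (0,0) (0,0)
{In/y/M/d} → row (0,3) (0,3) (3,1) (3,1)
{In/y/M/c} → row (0,3) (0,3) (5,1) (4,0)
{In/w/L/d, In/w/L/c} → row (-3,5) (-3,5) (0,0) (0,0)
{In/w/M/d} → row (-3,5) (-3,5) (3,1) (3,1)
{In/w/M/c} → row (-3,5) (-3,5) (5,1) (4,0)
{In/z/L/d, In/z/L/c} → row (5,0) (5,0) (0,0) (0,0)
{In/z/M/d} → row (5,0) (5,0) (3,1) (3,1)
{In/z/M/c} → row (5,0) (5,0) (5,1) (4,0)
{Stay/y/L/d, Stay/y/L/c, Stay/y/M/d, Stay/y/M/c, Stay/w/L/d, Stay/w/L/c, Stay/w/M/d, Stay/w/M/c, Stay/z/L/d, Stay/z/L/c, Stay/z/M/d, Stay/z/M/c} → row (-2,4) (-2,4) (-2,4) (-2,4)
That's 11 distinct rows out of 36 strategies.

11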